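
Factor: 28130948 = 2^2*103^1*68279^1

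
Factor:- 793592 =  - 2^3 * 19^1*23^1*227^1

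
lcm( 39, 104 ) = 312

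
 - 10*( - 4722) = 47220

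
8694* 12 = 104328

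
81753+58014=139767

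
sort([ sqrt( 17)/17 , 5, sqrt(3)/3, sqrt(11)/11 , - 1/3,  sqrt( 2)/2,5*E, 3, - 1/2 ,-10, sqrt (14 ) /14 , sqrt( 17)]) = [ - 10, - 1/2,  -  1/3,sqrt ( 17 ) /17, sqrt( 14)/14,sqrt( 11)/11,sqrt( 3 ) /3 , sqrt (2) /2,3,sqrt ( 17),5, 5*E ] 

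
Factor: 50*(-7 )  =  -2^1*5^2*7^1 = - 350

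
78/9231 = 26/3077 = 0.01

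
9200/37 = 248 + 24/37  =  248.65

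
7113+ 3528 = 10641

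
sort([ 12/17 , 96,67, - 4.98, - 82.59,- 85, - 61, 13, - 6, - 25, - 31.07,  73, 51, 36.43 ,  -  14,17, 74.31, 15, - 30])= [ - 85, - 82.59,-61, - 31.07,- 30, - 25,  -  14, - 6,-4.98, 12/17,13, 15, 17,  36.43, 51, 67,73, 74.31, 96]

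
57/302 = 57/302  =  0.19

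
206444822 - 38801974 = 167642848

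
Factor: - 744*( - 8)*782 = 4654464 = 2^7*3^1*17^1*23^1*31^1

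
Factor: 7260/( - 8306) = -3630/4153 = - 2^1*3^1*5^1*11^2 *4153^ ( - 1) 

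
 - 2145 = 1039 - 3184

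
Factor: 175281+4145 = 2^1*13^1*67^1*103^1 = 179426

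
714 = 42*17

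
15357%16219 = 15357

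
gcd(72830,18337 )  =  1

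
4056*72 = 292032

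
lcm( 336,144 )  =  1008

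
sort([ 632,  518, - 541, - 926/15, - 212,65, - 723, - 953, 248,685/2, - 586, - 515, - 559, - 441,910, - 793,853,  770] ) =[ - 953, - 793, - 723, - 586, - 559, - 541, - 515,-441, - 212, - 926/15,65, 248, 685/2, 518,632,770,853, 910] 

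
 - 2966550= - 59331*50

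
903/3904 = 903/3904= 0.23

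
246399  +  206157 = 452556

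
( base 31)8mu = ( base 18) 17GC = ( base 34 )792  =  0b10000011010000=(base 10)8400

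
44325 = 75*591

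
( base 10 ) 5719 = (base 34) 4w7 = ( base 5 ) 140334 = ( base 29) 6N6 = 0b1011001010111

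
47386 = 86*551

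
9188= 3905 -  - 5283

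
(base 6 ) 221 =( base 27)34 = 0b1010101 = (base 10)85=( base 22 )3J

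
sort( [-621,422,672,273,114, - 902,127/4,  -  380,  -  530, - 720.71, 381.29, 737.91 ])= [ - 902,  -  720.71, - 621 , - 530,- 380, 127/4, 114, 273, 381.29, 422 , 672,  737.91]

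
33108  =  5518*6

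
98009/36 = 98009/36 = 2722.47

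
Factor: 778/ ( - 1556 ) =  - 1/2 = - 2^( - 1 ) 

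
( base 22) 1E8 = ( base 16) 320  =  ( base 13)497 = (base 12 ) 568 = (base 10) 800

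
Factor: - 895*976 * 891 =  - 778306320 = - 2^4*3^4*5^1*11^1 * 61^1*179^1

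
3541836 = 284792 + 3257044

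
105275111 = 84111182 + 21163929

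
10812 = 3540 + 7272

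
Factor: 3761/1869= 3^(-1 )*7^(-1)*89^( - 1)*3761^1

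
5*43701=218505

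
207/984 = 69/328 = 0.21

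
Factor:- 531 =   -  3^2*59^1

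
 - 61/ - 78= 61/78 = 0.78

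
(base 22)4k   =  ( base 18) 60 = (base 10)108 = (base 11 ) 99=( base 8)154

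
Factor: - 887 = - 887^1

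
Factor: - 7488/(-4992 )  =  2^( - 1 )*3^1=3/2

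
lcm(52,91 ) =364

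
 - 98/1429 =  - 1 + 1331/1429 = - 0.07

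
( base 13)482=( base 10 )782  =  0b1100001110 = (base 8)1416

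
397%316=81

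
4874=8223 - 3349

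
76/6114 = 38/3057 = 0.01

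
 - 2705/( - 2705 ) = 1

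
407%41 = 38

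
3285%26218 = 3285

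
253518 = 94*2697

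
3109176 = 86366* 36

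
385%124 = 13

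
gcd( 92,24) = 4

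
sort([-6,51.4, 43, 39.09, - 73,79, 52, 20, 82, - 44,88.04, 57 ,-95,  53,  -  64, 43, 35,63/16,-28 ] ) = [ - 95,-73, - 64,-44 , - 28,-6, 63/16, 20,35,39.09, 43,43, 51.4,  52, 53, 57, 79 , 82 , 88.04 ]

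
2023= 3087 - 1064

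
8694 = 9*966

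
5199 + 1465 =6664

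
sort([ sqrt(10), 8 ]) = [sqrt(10 ),8 ]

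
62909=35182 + 27727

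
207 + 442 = 649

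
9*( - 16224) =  - 146016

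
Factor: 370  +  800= 1170 = 2^1*3^2*5^1 * 13^1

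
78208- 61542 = 16666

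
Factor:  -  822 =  - 2^1*3^1 * 137^1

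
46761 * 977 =45685497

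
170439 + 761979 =932418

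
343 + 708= 1051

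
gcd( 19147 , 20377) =41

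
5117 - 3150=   1967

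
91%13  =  0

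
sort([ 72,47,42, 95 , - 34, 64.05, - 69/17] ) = [-34, - 69/17,42, 47, 64.05, 72,95]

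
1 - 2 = -1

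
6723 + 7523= 14246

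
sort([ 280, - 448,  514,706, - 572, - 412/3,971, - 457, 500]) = [ - 572, - 457, - 448, - 412/3,280,500,514,  706, 971 ]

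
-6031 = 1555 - 7586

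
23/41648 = 23/41648 = 0.00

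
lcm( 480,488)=29280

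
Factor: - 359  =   - 359^1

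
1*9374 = 9374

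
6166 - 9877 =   -  3711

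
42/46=21/23 = 0.91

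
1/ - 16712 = - 1 + 16711/16712 = - 0.00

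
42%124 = 42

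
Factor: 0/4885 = 0 = 0^1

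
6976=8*872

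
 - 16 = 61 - 77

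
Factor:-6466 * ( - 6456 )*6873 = 286909921008 = 2^4*3^2*29^1*53^1*61^1*79^1*269^1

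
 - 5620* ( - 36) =202320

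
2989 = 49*61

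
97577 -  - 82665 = 180242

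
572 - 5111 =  - 4539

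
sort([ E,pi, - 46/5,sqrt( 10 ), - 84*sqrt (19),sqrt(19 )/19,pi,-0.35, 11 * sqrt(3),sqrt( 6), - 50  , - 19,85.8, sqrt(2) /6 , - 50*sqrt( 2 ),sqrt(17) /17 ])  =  [ - 84 * sqrt(19), - 50 * sqrt(2), - 50, - 19, - 46/5,-0.35, sqrt(19 )/19, sqrt(2)/6, sqrt( 17)/17, sqrt( 6 ), E, pi,pi,sqrt(10 ),11*sqrt(  3),85.8]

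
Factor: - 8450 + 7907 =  - 543= - 3^1*181^1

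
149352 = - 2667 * (-56)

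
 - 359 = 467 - 826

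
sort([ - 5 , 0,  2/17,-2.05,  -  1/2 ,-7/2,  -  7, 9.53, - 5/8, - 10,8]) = [  -  10,-7, - 5, - 7/2, - 2.05,-5/8,-1/2 , 0,2/17,  8, 9.53 ]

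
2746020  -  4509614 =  - 1763594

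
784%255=19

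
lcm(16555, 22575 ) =248325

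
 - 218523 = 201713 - 420236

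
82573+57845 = 140418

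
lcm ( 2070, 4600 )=41400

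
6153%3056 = 41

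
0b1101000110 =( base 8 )1506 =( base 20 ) 21I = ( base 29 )SQ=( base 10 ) 838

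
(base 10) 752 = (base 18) 25E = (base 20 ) 1hc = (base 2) 1011110000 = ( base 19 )21b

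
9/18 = 1/2  =  0.50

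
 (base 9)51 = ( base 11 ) 42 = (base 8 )56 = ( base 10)46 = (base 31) 1f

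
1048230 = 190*5517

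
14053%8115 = 5938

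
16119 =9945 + 6174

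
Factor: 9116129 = 11^1 *43^1*19273^1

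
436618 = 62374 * 7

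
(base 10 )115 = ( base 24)4J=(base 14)83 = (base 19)61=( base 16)73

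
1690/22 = 76 + 9/11  =  76.82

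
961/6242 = 961/6242 = 0.15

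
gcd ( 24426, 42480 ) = 1062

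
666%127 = 31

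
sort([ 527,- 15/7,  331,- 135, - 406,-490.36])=[ - 490.36,  -  406,-135, - 15/7, 331,527]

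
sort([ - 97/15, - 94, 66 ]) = [  -  94, - 97/15, 66 ] 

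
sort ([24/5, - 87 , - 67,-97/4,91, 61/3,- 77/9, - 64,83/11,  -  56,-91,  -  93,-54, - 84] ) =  [ - 93,-91, - 87,  -  84, - 67 ,-64,  -  56, - 54, - 97/4, -77/9,24/5, 83/11,  61/3,91 ]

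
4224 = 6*704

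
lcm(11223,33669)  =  33669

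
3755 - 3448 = 307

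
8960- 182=8778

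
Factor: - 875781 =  - 3^2 * 31^1*43^1 * 73^1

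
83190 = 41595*2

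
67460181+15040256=82500437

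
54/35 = 1 + 19/35= 1.54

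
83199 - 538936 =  -455737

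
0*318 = 0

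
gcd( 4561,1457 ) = 1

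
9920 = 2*4960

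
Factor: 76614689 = 76614689^1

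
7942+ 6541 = 14483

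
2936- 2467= 469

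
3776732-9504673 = -5727941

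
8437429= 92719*91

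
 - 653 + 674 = 21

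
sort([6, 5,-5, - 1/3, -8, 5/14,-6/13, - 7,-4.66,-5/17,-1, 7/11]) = [ - 8, - 7, - 5,-4.66,-1,-6/13,  -  1/3,-5/17, 5/14, 7/11, 5 , 6]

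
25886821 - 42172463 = - 16285642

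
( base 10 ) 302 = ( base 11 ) 255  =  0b100101110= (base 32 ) 9e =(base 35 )8m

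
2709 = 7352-4643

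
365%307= 58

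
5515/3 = 1838 + 1/3 = 1838.33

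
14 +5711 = 5725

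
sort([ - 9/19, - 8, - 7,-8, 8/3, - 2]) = [ - 8, - 8,-7, - 2,  -  9/19,8/3 ] 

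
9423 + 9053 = 18476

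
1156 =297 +859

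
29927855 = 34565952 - 4638097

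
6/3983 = 6/3983= 0.00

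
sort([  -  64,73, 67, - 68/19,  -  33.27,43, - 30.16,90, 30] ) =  [ - 64, - 33.27, - 30.16, - 68/19 , 30, 43,67,  73, 90]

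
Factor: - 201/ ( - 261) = 3^( - 1)*29^ ( - 1)*67^1 =67/87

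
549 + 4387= 4936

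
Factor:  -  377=  -  13^1*29^1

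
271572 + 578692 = 850264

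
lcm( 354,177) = 354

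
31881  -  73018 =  - 41137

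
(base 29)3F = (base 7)204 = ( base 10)102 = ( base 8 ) 146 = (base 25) 42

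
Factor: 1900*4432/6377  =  2^6*5^2*7^( - 1 ) * 19^1 *277^1 * 911^( - 1)  =  8420800/6377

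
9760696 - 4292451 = 5468245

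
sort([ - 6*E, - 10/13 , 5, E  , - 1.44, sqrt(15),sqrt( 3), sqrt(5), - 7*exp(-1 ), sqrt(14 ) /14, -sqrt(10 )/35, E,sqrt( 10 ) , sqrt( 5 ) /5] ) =[ - 6*E, - 7*exp( -1), - 1.44, - 10/13 , - sqrt( 10 )/35, sqrt(14) /14,sqrt( 5 ) /5,sqrt(3),  sqrt( 5), E, E,  sqrt(10), sqrt( 15),5 ]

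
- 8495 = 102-8597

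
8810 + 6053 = 14863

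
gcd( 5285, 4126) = 1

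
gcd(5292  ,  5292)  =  5292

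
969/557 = 969/557 = 1.74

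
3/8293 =3/8293 = 0.00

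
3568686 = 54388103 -50819417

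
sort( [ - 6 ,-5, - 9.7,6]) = [ - 9.7, - 6,  -  5,6]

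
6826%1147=1091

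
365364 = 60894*6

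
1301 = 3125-1824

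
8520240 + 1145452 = 9665692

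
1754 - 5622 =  - 3868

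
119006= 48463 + 70543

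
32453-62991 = -30538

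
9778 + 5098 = 14876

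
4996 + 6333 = 11329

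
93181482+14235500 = 107416982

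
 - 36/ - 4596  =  3/383 = 0.01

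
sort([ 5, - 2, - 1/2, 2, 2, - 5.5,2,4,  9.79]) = [ - 5.5,  -  2 , - 1/2, 2, 2, 2,4, 5, 9.79]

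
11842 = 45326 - 33484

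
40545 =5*8109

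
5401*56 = 302456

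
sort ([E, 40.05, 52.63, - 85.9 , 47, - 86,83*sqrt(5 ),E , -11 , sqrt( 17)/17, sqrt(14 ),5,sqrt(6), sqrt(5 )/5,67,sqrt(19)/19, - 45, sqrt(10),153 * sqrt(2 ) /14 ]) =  [ - 86, -85.9, - 45, - 11, sqrt( 19)/19, sqrt (17 )/17 , sqrt ( 5)/5, sqrt( 6), E, E, sqrt(10), sqrt( 14),5, 153* sqrt(2)/14 , 40.05, 47 , 52.63,67, 83 * sqrt( 5 )]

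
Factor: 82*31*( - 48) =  - 122016 = - 2^5*3^1*31^1*41^1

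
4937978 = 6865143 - 1927165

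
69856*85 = 5937760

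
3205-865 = 2340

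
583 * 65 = 37895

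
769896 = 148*5202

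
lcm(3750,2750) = 41250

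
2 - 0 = 2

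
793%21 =16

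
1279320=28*45690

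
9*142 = 1278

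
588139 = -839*(-701)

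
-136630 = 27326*( - 5 ) 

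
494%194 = 106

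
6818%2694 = 1430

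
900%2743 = 900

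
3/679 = 3/679 = 0.00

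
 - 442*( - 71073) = 31414266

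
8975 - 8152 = 823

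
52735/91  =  52735/91 = 579.51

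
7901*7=55307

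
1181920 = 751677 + 430243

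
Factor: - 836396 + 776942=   -59454 = - 2^1*3^4 * 367^1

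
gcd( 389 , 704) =1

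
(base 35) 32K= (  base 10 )3765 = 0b111010110101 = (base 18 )BB3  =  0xEB5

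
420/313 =420/313=1.34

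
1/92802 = 1/92802 = 0.00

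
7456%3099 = 1258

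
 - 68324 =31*(  -  2204) 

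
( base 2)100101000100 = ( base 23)4b3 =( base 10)2372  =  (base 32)2A4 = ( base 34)21q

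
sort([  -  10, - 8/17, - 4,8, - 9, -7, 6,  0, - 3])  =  [ - 10, - 9, - 7 , - 4, - 3, - 8/17,0 , 6, 8]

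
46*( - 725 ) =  - 33350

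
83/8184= 83/8184 = 0.01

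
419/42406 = 419/42406 = 0.01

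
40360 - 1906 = 38454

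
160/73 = 2 + 14/73 = 2.19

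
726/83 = 8+ 62/83 = 8.75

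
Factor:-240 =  - 2^4*3^1*5^1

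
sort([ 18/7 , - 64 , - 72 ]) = [ - 72 , - 64 , 18/7] 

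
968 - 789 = 179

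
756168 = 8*94521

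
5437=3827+1610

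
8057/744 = 10 + 617/744= 10.83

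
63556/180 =15889/45 = 353.09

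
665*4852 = 3226580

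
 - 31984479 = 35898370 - 67882849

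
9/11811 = 3/3937  =  0.00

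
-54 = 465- 519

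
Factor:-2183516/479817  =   - 2^2*3^( - 3)*13^(-1)*31^1*1367^( - 1)*17609^1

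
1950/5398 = 975/2699 = 0.36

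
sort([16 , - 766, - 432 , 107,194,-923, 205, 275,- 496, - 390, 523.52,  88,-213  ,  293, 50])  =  [ - 923, - 766, - 496,-432, - 390, - 213, 16, 50 , 88, 107,194,205,275, 293,523.52 ] 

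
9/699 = 3/233 = 0.01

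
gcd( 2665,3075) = 205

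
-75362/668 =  - 113 + 61/334=- 112.82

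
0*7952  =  0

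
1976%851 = 274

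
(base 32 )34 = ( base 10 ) 100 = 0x64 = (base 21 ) 4G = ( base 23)48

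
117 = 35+82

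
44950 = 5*8990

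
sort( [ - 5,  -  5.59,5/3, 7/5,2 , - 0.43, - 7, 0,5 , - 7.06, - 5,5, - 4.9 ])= [ - 7.06,-7,  -  5.59, - 5, - 5, - 4.9, - 0.43,0,7/5, 5/3, 2,5,5] 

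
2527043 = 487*5189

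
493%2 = 1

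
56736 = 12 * 4728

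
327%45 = 12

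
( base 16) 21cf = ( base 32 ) 8ef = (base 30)9if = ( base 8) 20717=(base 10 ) 8655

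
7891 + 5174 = 13065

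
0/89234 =0= 0.00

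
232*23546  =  5462672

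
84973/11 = 7724 + 9/11 = 7724.82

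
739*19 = 14041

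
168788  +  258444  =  427232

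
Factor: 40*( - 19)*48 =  - 36480 =- 2^7 * 3^1*5^1 * 19^1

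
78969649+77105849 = 156075498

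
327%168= 159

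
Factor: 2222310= 2^1*3^1*5^1*74077^1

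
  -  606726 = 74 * (-8199)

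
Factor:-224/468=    - 2^3*3^(  -  2)*7^1*13^( - 1 ) = - 56/117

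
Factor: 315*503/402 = 2^( - 1) * 3^1*5^1*7^1 * 67^ ( - 1)*503^1 = 52815/134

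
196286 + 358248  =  554534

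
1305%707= 598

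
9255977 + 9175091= 18431068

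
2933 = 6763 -3830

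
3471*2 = 6942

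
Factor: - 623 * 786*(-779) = 2^1*3^1*7^1*19^1*41^1*89^1*131^1  =  381459162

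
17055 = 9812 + 7243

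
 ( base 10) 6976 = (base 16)1b40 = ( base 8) 15500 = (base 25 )b41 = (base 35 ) 5OB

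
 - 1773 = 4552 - 6325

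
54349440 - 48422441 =5926999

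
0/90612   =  0=0.00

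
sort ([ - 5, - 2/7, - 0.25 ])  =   [ - 5, - 2/7, - 0.25]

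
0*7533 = 0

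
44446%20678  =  3090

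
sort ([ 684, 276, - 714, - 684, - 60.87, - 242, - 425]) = [ - 714,-684, - 425, - 242 , - 60.87,276 , 684] 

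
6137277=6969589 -832312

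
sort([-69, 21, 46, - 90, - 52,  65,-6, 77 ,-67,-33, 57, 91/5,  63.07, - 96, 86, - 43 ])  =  [ - 96,-90, - 69, - 67,-52,  -  43,  -  33, - 6,91/5,21, 46, 57,63.07,65, 77,86]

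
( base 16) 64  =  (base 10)100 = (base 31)37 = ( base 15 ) 6a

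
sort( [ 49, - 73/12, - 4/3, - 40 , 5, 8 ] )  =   [ - 40,  -  73/12, - 4/3,  5 , 8,49 ] 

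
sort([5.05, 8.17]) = [ 5.05,8.17] 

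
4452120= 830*5364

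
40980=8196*5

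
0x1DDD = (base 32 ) 7et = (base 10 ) 7645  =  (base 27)AD4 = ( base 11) 5820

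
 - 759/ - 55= 69/5= 13.80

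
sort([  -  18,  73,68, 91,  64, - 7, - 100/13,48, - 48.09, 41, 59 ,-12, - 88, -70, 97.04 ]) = [ - 88, - 70, - 48.09, - 18,  -  12, - 100/13, - 7, 41, 48,59, 64, 68,73, 91, 97.04]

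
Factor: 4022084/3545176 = 2^( - 1 )*11^1*  91411^1*443147^( - 1 ) = 1005521/886294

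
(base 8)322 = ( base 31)6o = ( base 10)210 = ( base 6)550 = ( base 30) 70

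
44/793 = 44/793 =0.06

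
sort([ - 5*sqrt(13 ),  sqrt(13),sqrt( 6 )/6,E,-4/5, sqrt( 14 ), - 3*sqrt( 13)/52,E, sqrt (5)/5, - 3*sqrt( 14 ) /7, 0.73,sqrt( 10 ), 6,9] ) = [ - 5*sqrt ( 13), - 3*sqrt( 14 )/7, - 4/5, - 3*sqrt( 13)/52,sqrt( 6 )/6,sqrt( 5 )/5, 0.73, E, E,sqrt( 10), sqrt( 13) , sqrt(14),  6, 9]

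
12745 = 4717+8028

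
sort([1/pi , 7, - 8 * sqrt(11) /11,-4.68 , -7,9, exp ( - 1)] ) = [ - 7, -4.68,-8*sqrt( 11 ) /11, 1/pi, exp( - 1 ), 7, 9]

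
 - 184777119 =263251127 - 448028246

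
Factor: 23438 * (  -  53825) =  - 1261550350 = -2^1*5^2 * 2153^1 * 11719^1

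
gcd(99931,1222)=13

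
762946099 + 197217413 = 960163512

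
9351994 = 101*92594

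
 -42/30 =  - 7/5= - 1.40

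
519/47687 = 519/47687 = 0.01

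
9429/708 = 3143/236 =13.32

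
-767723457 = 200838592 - 968562049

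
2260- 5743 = - 3483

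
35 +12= 47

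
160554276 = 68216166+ 92338110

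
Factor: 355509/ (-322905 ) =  - 567/515 =- 3^4*5^( - 1)*7^1*103^( - 1) 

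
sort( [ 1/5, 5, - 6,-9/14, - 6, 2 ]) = [ - 6, - 6, - 9/14,1/5,2,5 ] 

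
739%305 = 129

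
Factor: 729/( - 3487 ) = - 3^6 * 11^(  -  1 )*317^(-1 )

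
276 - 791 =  - 515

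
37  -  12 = 25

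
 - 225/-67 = 225/67 = 3.36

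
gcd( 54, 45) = 9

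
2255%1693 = 562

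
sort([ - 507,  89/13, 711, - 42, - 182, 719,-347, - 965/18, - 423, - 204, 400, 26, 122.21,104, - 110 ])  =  [ - 507, - 423, - 347, - 204, - 182,  -  110, - 965/18, -42,89/13, 26,104,  122.21, 400, 711, 719]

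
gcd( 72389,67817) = 1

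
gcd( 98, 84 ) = 14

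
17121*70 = 1198470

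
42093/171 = 246 + 3/19 = 246.16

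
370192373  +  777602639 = 1147795012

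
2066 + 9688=11754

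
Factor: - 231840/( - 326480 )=2^1*3^2*11^( - 1 )*23^1 * 53^ ( -1 ) = 414/583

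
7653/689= 7653/689 = 11.11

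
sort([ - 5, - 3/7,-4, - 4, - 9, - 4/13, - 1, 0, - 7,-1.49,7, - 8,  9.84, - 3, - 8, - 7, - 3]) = [ - 9, - 8,  -  8, - 7, - 7,  -  5,-4,  -  4,  -  3,-3 ,  -  1.49, - 1, - 3/7, - 4/13,0,7, 9.84] 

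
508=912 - 404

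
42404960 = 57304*740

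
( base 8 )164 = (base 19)62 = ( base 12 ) 98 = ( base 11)a6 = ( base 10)116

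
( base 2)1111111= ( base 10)127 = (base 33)3s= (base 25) 52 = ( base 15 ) 87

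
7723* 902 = 6966146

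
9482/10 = 948+1/5 = 948.20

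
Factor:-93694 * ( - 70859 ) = 2^1*59^1*79^1*593^1*1201^1 = 6639063146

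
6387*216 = 1379592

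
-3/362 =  - 3/362 = -  0.01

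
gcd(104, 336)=8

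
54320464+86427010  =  140747474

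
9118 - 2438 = 6680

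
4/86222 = 2/43111  =  0.00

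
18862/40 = 471 + 11/20 =471.55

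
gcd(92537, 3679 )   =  1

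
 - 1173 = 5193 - 6366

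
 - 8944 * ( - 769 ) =6877936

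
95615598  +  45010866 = 140626464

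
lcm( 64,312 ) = 2496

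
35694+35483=71177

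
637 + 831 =1468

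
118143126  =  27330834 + 90812292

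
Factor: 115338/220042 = 3^1 *47^1*269^(- 1) = 141/269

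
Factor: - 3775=-5^2*151^1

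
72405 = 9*8045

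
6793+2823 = 9616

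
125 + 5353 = 5478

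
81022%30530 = 19962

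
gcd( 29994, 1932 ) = 6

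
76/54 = 1 + 11/27 = 1.41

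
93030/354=15505/59 = 262.80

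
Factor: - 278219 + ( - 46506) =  - 324725 = -5^2 * 31^1*419^1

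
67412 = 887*76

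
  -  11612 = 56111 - 67723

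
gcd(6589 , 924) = 11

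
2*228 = 456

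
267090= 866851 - 599761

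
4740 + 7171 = 11911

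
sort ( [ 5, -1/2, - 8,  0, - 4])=[-8, - 4, - 1/2,0, 5 ]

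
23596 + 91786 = 115382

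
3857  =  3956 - 99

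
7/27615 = 1/3945 = 0.00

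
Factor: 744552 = 2^3*3^5*383^1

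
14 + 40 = 54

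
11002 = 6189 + 4813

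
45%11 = 1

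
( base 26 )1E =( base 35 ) 15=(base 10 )40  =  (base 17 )26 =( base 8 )50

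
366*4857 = 1777662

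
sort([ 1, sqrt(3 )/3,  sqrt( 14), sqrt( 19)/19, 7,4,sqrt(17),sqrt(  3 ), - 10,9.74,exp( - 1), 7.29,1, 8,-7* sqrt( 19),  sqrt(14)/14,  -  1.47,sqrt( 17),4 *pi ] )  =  [ - 7*sqrt(19 ),-10, - 1.47, sqrt( 19) /19,sqrt(14) /14,exp(-1),sqrt( 3 ) /3,1, 1, sqrt(3 ) , sqrt( 14 ),4,sqrt (17),sqrt( 17)  ,  7 , 7.29,8  ,  9.74,4*pi]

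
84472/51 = 1656 + 16/51= 1656.31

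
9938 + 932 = 10870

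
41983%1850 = 1283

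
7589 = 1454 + 6135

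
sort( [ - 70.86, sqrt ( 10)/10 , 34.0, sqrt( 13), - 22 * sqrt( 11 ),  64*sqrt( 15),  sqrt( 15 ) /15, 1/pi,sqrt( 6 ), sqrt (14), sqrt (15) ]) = [ - 22*sqrt( 11), - 70.86 , sqrt( 15) /15, sqrt(10) /10,1/pi,  sqrt( 6),sqrt( 13), sqrt( 14), sqrt( 15),  34.0,64*sqrt( 15)] 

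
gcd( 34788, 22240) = 4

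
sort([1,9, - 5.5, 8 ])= [ - 5.5, 1,8,9 ]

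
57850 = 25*2314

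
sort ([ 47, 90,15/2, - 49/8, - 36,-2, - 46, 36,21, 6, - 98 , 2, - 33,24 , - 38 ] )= [ - 98, - 46, - 38,  -  36,- 33,-49/8, - 2,2, 6 , 15/2 , 21 , 24,36,47, 90] 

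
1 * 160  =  160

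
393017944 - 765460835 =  - 372442891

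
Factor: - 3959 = - 37^1*107^1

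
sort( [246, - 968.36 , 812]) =[ - 968.36,246, 812]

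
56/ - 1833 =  - 1+1777/1833  =  - 0.03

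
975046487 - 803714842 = 171331645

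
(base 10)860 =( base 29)10J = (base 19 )275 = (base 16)35c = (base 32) QS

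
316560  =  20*15828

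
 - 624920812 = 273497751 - 898418563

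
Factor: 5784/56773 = 2^3*3^1*241^1 *56773^(  -  1)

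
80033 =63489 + 16544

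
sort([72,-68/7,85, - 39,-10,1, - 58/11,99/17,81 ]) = [ - 39,-10,  -  68/7, - 58/11,1, 99/17,72, 81, 85] 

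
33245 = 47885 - 14640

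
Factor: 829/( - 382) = -2^( - 1 )*191^(-1)*829^1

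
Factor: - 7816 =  - 2^3*977^1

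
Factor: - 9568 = -2^5*13^1*23^1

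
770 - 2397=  - 1627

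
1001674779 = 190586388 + 811088391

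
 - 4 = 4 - 8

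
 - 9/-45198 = 1/5022 = 0.00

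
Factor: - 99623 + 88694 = - 10929 = - 3^1*3643^1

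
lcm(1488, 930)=7440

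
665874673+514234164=1180108837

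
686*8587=5890682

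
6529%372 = 205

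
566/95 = 5 + 91/95 = 5.96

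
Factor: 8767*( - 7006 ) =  - 2^1*  11^1 *31^1* 113^1*797^1 = - 61421602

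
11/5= 2 + 1/5=2.20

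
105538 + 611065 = 716603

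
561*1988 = 1115268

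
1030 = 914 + 116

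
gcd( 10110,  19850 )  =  10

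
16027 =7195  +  8832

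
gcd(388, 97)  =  97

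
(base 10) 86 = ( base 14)62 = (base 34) 2i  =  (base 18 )4e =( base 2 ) 1010110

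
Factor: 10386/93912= 1731/15652 = 2^(  -  2 )*  3^1*7^( - 1)*13^(-1)*43^(-1 )*577^1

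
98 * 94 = 9212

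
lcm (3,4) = 12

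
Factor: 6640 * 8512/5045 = 2^10*7^1*19^1*83^1 * 1009^ (  -  1)  =  11303936/1009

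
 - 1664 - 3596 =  - 5260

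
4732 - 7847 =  - 3115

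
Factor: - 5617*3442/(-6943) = 2^1*41^1*53^(- 1 )* 131^( - 1 )*137^1*1721^1=19333714/6943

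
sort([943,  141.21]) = [141.21, 943]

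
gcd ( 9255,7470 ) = 15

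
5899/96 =5899/96 =61.45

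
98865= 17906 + 80959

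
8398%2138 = 1984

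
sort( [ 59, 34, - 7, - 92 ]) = [-92, - 7, 34,59]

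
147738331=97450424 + 50287907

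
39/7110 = 13/2370=0.01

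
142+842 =984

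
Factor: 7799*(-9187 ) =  - 71649413= -11^1 *709^1*9187^1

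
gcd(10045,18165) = 35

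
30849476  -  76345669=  - 45496193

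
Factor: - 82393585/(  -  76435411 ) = 5^1*13^(-1 )*47^1*67^1*5233^1*5879647^(  -  1)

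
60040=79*760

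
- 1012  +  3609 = 2597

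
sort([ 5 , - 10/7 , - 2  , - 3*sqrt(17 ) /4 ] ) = [ - 3*sqrt( 17)/4,  -  2, - 10/7,5 ]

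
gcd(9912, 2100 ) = 84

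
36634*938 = 34362692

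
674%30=14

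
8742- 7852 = 890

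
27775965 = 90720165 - 62944200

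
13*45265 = 588445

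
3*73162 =219486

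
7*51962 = 363734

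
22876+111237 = 134113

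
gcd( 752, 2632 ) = 376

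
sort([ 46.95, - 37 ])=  [ - 37,46.95 ]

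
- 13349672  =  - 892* 14966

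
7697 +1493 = 9190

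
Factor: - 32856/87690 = -2^2*5^(  -  1)*37^1*79^ (-1) = - 148/395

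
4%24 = 4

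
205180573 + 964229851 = 1169410424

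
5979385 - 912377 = 5067008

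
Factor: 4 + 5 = 9 = 3^2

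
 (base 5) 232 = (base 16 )43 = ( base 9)74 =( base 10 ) 67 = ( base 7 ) 124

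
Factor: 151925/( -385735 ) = - 295/749= - 5^1*7^( - 1)*59^1 * 107^( - 1)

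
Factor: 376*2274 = 855024 = 2^4*3^1*47^1*379^1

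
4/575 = 4/575 = 0.01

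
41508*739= 30674412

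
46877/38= 46877/38 = 1233.61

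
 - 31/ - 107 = 31/107 = 0.29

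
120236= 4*30059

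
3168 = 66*48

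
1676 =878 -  - 798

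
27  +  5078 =5105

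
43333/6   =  7222+1/6 = 7222.17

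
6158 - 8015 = -1857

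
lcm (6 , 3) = 6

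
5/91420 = 1/18284 = 0.00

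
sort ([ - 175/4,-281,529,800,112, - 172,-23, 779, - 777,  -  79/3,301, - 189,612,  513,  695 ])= [ - 777, - 281,  -  189, -172 ,-175/4, - 79/3,- 23  ,  112,301,  513, 529, 612,695,779,800 ] 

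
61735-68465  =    -  6730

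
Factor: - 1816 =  - 2^3*227^1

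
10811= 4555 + 6256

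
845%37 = 31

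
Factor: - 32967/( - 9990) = 2^( - 1 )*3^1*5^( - 1 )*11^1   =  33/10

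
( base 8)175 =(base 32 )3T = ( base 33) 3q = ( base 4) 1331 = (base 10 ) 125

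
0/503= 0 = 0.00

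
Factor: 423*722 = 305406 = 2^1 * 3^2*19^2 * 47^1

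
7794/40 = 194 + 17/20=194.85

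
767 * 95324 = 73113508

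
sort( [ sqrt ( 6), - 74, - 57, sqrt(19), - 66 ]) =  [ - 74, - 66, - 57,sqrt ( 6 ), sqrt(19 ) ] 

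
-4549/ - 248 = 4549/248 = 18.34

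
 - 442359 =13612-455971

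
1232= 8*154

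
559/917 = 559/917= 0.61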